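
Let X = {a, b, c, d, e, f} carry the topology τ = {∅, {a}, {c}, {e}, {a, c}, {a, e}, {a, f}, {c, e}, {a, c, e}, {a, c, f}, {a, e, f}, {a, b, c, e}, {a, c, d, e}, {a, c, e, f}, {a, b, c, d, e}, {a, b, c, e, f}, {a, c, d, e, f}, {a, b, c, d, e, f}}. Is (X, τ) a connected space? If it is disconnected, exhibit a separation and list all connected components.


(X, τ) is connected.

Find clopen sets (U ∈ τ with X ∖ U ∈ τ):
  U = ∅, X ∖ U = {a, b, c, d, e, f} — both open, so U is clopen.
  U = {a, b, c, d, e, f}, X ∖ U = ∅ — both open, so U is clopen.
Only trivial clopens (∅ and X) exist, so (X, τ) is connected.
Compute connected components by grouping points that agree on all clopens:
  component: {a, b, c, d, e, f}


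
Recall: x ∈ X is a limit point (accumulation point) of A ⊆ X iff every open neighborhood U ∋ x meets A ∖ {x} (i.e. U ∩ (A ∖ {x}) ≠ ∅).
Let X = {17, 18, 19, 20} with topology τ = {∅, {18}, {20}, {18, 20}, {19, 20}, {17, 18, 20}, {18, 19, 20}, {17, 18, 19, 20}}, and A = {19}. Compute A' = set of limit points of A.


A' = ∅

For each x ∈ X, list the open sets U ∈ τ with x ∈ U, then check whether U ∩ (A ∖ {x}) ≠ ∅ for every such U.
  x = 17: open {17, 18, 20} ∋ x has {17, 18, 20} ∩ (A ∖ {17}) = ∅, so x is NOT a limit point.
  x = 18: open {18} ∋ x has {18} ∩ (A ∖ {18}) = ∅, so x is NOT a limit point.
  x = 19: open {19, 20} ∋ x has {19, 20} ∩ (A ∖ {19}) = ∅, so x is NOT a limit point.
  x = 20: open {20} ∋ x has {20} ∩ (A ∖ {20}) = ∅, so x is NOT a limit point.
Collecting: A' = ∅.


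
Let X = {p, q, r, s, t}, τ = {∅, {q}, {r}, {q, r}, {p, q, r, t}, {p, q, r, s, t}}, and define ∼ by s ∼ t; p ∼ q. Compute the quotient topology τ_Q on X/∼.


X/∼ = {[p=q], [r], [s=t]}; |τ_Q| = 3.

Equivalence classes: [p=q], [r], [s=t].
Quotient map π: X → X/∼ sends p ↦ [p=q], q ↦ [p=q], r ↦ [r], s ↦ [s=t], t ↦ [s=t].
For each subset V ⊆ X/∼, compute π^{-1}(V) ⊆ X and check whether π^{-1}(V) ∈ τ. V is open in τ_Q iff π^{-1}(V) ∈ τ.
  V = {}: π^{-1}(V) = ∅ ∈ τ ✓.
  V = {[p=q]}: π^{-1}(V) = {p, q} ∉ τ ✗.
  V = {[r]}: π^{-1}(V) = {r} ∈ τ ✓.
  V = {[p=q], [r]}: π^{-1}(V) = {p, q, r} ∉ τ ✗.
  V = {[s=t]}: π^{-1}(V) = {s, t} ∉ τ ✗.
  V = {[p=q], [s=t]}: π^{-1}(V) = {p, q, s, t} ∉ τ ✗.
  V = {[r], [s=t]}: π^{-1}(V) = {r, s, t} ∉ τ ✗.
  V = {[p=q], [r], [s=t]}: π^{-1}(V) = {p, q, r, s, t} ∈ τ ✓.
Open sets in the quotient: τ_Q = {{}, {[r]}, {[p=q], [r], [s=t]}} (3 elements).


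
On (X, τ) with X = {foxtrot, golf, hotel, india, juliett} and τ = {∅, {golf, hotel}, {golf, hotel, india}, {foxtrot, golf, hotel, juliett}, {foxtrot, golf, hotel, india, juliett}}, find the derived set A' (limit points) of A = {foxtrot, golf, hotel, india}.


A' = {foxtrot, golf, hotel, india, juliett}

For each x ∈ X, list the open sets U ∈ τ with x ∈ U, then check whether U ∩ (A ∖ {x}) ≠ ∅ for every such U.
  x = foxtrot: opens ∋ x are {foxtrot, golf, hotel, juliett}, {foxtrot, golf, hotel, india, juliett}; each meets A ∖ {foxtrot}, so x IS a limit point.
  x = golf: opens ∋ x are {golf, hotel}, {golf, hotel, india}, {foxtrot, golf, hotel, juliett}, {foxtrot, golf, hotel, india, juliett}; each meets A ∖ {golf}, so x IS a limit point.
  x = hotel: opens ∋ x are {golf, hotel}, {golf, hotel, india}, {foxtrot, golf, hotel, juliett}, {foxtrot, golf, hotel, india, juliett}; each meets A ∖ {hotel}, so x IS a limit point.
  x = india: opens ∋ x are {golf, hotel, india}, {foxtrot, golf, hotel, india, juliett}; each meets A ∖ {india}, so x IS a limit point.
  x = juliett: opens ∋ x are {foxtrot, golf, hotel, juliett}, {foxtrot, golf, hotel, india, juliett}; each meets A ∖ {juliett}, so x IS a limit point.
Collecting: A' = {foxtrot, golf, hotel, india, juliett}.


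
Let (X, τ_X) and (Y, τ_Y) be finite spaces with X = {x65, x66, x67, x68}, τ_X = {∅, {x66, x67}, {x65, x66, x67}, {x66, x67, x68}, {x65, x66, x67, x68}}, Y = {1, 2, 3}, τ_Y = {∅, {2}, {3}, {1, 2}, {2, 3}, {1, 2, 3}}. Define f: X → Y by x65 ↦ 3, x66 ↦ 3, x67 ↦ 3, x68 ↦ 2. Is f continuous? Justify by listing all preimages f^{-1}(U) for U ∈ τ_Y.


f is NOT continuous.

Compute f^{-1}(U) for each U ∈ τ_Y:
  U = ∅: f^{-1}(U) = ∅ ∈ τ_X ✓.
  U = {2}: f^{-1}(U) = {x68} ∉ τ_X ✗.
  U = {3}: f^{-1}(U) = {x65, x66, x67} ∈ τ_X ✓.
  U = {1, 2}: f^{-1}(U) = {x68} ∉ τ_X ✗.
  U = {2, 3}: f^{-1}(U) = {x65, x66, x67, x68} ∈ τ_X ✓.
  U = {1, 2, 3}: f^{-1}(U) = {x65, x66, x67, x68} ∈ τ_X ✓.
Found U = {2} with f^{-1}(U) = {x68} not in τ_X. Therefore f is NOT continuous.


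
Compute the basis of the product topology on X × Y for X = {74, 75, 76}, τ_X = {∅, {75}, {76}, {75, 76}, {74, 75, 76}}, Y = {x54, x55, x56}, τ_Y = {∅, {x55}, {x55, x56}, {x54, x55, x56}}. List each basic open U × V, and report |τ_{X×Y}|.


Basis B = {∅ × ∅, {75} × {x55}, {76} × {x55}, {75} × {x55, x56}, {75, 76} × {x55}, {76} × {x55, x56}, {74, 75, 76} × {x55}, {75} × {x54, x55, x56}, {76} × {x54, x55, x56}, {75, 76} × {x55, x56}, {74, 75, 76} × {x55, x56}, {75, 76} × {x54, x55, x56}, {74, 75, 76} × {x54, x55, x56}}; |τ_{X×Y}| = 30.

Enumerate products U × V with U ∈ τ_X, V ∈ τ_Y (deduplicated):
  ∅ × ∅ = {} (∅)
  {75} × {x55} = {(75,x55)}
  {76} × {x55} = {(76,x55)}
  {75} × {x55, x56} = {(75,x55), (75,x56)}
  {75, 76} × {x55} = {(75,x55), (76,x55)}
  {76} × {x55, x56} = {(76,x55), (76,x56)}
  {74, 75, 76} × {x55} = {(74,x55), (75,x55), (76,x55)}
  {75} × {x54, x55, x56} = {(75,x54), (75,x55), (75,x56)}
  {76} × {x54, x55, x56} = {(76,x54), (76,x55), (76,x56)}
  {75, 76} × {x55, x56} = {(75,x55), (75,x56), (76,x55), (76,x56)}
  {74, 75, 76} × {x55, x56} = {(74,x55), (74,x56), (75,x55), (75,x56), (76,x55), (76,x56)}
  {75, 76} × {x54, x55, x56} = {(75,x54), (75,x55), (75,x56), (76,x54), (76,x55), (76,x56)}
  {74, 75, 76} × {x54, x55, x56} = {(74,x54), (74,x55), (74,x56), (75,x54), (75,x55), (75,x56), (76,x54), (76,x55), (76,x56)}
These 13 distinct sets form the basis B.
Close under arbitrary unions to get τ_{X×Y}; counting gives |τ_{X×Y}| = 30.


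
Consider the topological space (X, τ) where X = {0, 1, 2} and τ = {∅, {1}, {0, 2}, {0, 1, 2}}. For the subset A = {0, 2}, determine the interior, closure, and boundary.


int(A) = {0, 2}, cl(A) = {0, 2}, ∂A = ∅.

Closed sets in (X, τ) are complements of opens:
  closed(X, τ) = {∅, {1}, {0, 2}, {0, 1, 2}}.
int(A) = ⋃ {U ∈ τ : U ⊆ A}. Opens contained in A: ∅, {0, 2}.
Taking the union of these: int(A) = {0, 2}.
cl(A) = ⋂ {C closed : A ⊆ C}. Closed sets containing A: {0, 2}, {0, 1, 2}.
Intersecting these: cl(A) = {0, 2}.
∂A = cl(A) ∖ int(A) = {0, 2} ∖ {0, 2} = ∅.


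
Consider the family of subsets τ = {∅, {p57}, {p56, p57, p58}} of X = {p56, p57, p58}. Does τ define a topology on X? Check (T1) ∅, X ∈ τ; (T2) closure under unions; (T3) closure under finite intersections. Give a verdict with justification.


τ IS a topology on X.

Axiom (T1): ∅ ∈ τ? Yes; X ∈ τ? Yes.
Axiom (T2/T3): check pairwise unions and intersections of members of τ.
All pairwise intersections and unions checked — each lies in τ. Therefore τ satisfies (T1), (T2), (T3): it IS a topology on X.


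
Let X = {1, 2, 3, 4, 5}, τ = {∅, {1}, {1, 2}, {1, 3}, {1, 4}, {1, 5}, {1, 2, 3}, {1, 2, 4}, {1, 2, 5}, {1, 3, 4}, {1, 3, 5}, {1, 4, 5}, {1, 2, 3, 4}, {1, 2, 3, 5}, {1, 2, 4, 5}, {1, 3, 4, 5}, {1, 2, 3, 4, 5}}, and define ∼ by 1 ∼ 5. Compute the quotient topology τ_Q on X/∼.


X/∼ = {[1=5], [2], [3], [4]}; |τ_Q| = 9.

Equivalence classes: [1=5], [2], [3], [4].
Quotient map π: X → X/∼ sends 1 ↦ [1=5], 2 ↦ [2], 3 ↦ [3], 4 ↦ [4], 5 ↦ [1=5].
For each subset V ⊆ X/∼, compute π^{-1}(V) ⊆ X and check whether π^{-1}(V) ∈ τ. V is open in τ_Q iff π^{-1}(V) ∈ τ.
  V = {}: π^{-1}(V) = ∅ ∈ τ ✓.
  V = {[1=5]}: π^{-1}(V) = {1, 5} ∈ τ ✓.
  V = {[2]}: π^{-1}(V) = {2} ∉ τ ✗.
  V = {[1=5], [2]}: π^{-1}(V) = {1, 2, 5} ∈ τ ✓.
  V = {[3]}: π^{-1}(V) = {3} ∉ τ ✗.
  V = {[1=5], [3]}: π^{-1}(V) = {1, 3, 5} ∈ τ ✓.
  V = {[2], [3]}: π^{-1}(V) = {2, 3} ∉ τ ✗.
  V = {[1=5], [2], [3]}: π^{-1}(V) = {1, 2, 3, 5} ∈ τ ✓.
  V = {[4]}: π^{-1}(V) = {4} ∉ τ ✗.
  V = {[1=5], [4]}: π^{-1}(V) = {1, 4, 5} ∈ τ ✓.
  V = {[2], [4]}: π^{-1}(V) = {2, 4} ∉ τ ✗.
  V = {[1=5], [2], [4]}: π^{-1}(V) = {1, 2, 4, 5} ∈ τ ✓.
  V = {[3], [4]}: π^{-1}(V) = {3, 4} ∉ τ ✗.
  V = {[1=5], [3], [4]}: π^{-1}(V) = {1, 3, 4, 5} ∈ τ ✓.
  V = {[2], [3], [4]}: π^{-1}(V) = {2, 3, 4} ∉ τ ✗.
  V = {[1=5], [2], [3], [4]}: π^{-1}(V) = {1, 2, 3, 4, 5} ∈ τ ✓.
Open sets in the quotient: τ_Q = {{}, {[1=5]}, {[1=5], [2]}, {[1=5], [3]}, {[1=5], [2], [3]}, {[1=5], [4]}, {[1=5], [2], [4]}, {[1=5], [3], [4]}, {[1=5], [2], [3], [4]}} (9 elements).


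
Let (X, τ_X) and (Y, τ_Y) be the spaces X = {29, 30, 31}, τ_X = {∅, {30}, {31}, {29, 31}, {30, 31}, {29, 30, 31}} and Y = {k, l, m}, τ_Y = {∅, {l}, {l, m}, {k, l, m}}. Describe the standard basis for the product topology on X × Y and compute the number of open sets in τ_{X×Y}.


Basis B = {∅ × ∅, {30} × {l}, {31} × {l}, {29, 31} × {l}, {30} × {l, m}, {30, 31} × {l}, {31} × {l, m}, {29, 30, 31} × {l}, {30} × {k, l, m}, {31} × {k, l, m}, {29, 31} × {l, m}, {30, 31} × {l, m}, {29, 31} × {k, l, m}, {29, 30, 31} × {l, m}, {30, 31} × {k, l, m}, {29, 30, 31} × {k, l, m}}; |τ_{X×Y}| = 40.

Enumerate products U × V with U ∈ τ_X, V ∈ τ_Y (deduplicated):
  ∅ × ∅ = {} (∅)
  {30} × {l} = {(30,l)}
  {31} × {l} = {(31,l)}
  {29, 31} × {l} = {(29,l), (31,l)}
  {30} × {l, m} = {(30,l), (30,m)}
  {30, 31} × {l} = {(30,l), (31,l)}
  {31} × {l, m} = {(31,l), (31,m)}
  {29, 30, 31} × {l} = {(29,l), (30,l), (31,l)}
  {30} × {k, l, m} = {(30,k), (30,l), (30,m)}
  {31} × {k, l, m} = {(31,k), (31,l), (31,m)}
  {29, 31} × {l, m} = {(29,l), (29,m), (31,l), (31,m)}
  {30, 31} × {l, m} = {(30,l), (30,m), (31,l), (31,m)}
  {29, 31} × {k, l, m} = {(29,k), (29,l), (29,m), (31,k), (31,l), (31,m)}
  {29, 30, 31} × {l, m} = {(29,l), (29,m), (30,l), (30,m), (31,l), (31,m)}
  {30, 31} × {k, l, m} = {(30,k), (30,l), (30,m), (31,k), (31,l), (31,m)}
  {29, 30, 31} × {k, l, m} = {(29,k), (29,l), (29,m), (30,k), (30,l), (30,m), (31,k), (31,l), (31,m)}
These 16 distinct sets form the basis B.
Close under arbitrary unions to get τ_{X×Y}; counting gives |τ_{X×Y}| = 40.


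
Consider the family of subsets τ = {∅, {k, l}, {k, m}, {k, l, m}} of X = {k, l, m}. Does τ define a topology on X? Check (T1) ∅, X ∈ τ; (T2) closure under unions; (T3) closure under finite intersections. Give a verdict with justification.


τ is NOT a topology on X.

Axiom (T1): ∅ ∈ τ? Yes; X ∈ τ? Yes.
Axiom (T2/T3): check pairwise unions and intersections of members of τ.
Counterexample for (T3): {k, l} ∩ {k, m} = {k} ∉ τ. Therefore τ is NOT a topology.


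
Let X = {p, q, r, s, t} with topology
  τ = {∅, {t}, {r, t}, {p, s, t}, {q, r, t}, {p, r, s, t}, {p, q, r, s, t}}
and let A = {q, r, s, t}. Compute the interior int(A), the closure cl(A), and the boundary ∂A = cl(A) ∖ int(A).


int(A) = {q, r, t}, cl(A) = {p, q, r, s, t}, ∂A = {p, s}.

Closed sets in (X, τ) are complements of opens:
  closed(X, τ) = {∅, {q}, {p, s}, {q, r}, {p, q, s}, {p, q, r, s}, {p, q, r, s, t}}.
int(A) = ⋃ {U ∈ τ : U ⊆ A}. Opens contained in A: ∅, {t}, {r, t}, {q, r, t}.
Taking the union of these: int(A) = {q, r, t}.
cl(A) = ⋂ {C closed : A ⊆ C}. Closed sets containing A: {p, q, r, s, t}.
Intersecting these: cl(A) = {p, q, r, s, t}.
∂A = cl(A) ∖ int(A) = {p, q, r, s, t} ∖ {q, r, t} = {p, s}.


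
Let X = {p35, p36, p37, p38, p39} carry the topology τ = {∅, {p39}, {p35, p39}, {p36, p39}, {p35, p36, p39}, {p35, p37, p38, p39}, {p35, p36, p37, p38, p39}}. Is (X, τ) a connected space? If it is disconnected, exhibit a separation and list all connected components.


(X, τ) is connected.

Find clopen sets (U ∈ τ with X ∖ U ∈ τ):
  U = ∅, X ∖ U = {p35, p36, p37, p38, p39} — both open, so U is clopen.
  U = {p35, p36, p37, p38, p39}, X ∖ U = ∅ — both open, so U is clopen.
Only trivial clopens (∅ and X) exist, so (X, τ) is connected.
Compute connected components by grouping points that agree on all clopens:
  component: {p35, p36, p37, p38, p39}


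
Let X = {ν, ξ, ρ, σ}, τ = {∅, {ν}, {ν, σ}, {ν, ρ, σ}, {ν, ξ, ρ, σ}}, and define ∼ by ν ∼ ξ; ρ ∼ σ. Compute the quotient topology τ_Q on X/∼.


X/∼ = {[ν=ξ], [ρ=σ]}; |τ_Q| = 2.

Equivalence classes: [ν=ξ], [ρ=σ].
Quotient map π: X → X/∼ sends ν ↦ [ν=ξ], ξ ↦ [ν=ξ], ρ ↦ [ρ=σ], σ ↦ [ρ=σ].
For each subset V ⊆ X/∼, compute π^{-1}(V) ⊆ X and check whether π^{-1}(V) ∈ τ. V is open in τ_Q iff π^{-1}(V) ∈ τ.
  V = {}: π^{-1}(V) = ∅ ∈ τ ✓.
  V = {[ν=ξ]}: π^{-1}(V) = {ν, ξ} ∉ τ ✗.
  V = {[ρ=σ]}: π^{-1}(V) = {ρ, σ} ∉ τ ✗.
  V = {[ν=ξ], [ρ=σ]}: π^{-1}(V) = {ν, ξ, ρ, σ} ∈ τ ✓.
Open sets in the quotient: τ_Q = {{}, {[ν=ξ], [ρ=σ]}} (2 elements).


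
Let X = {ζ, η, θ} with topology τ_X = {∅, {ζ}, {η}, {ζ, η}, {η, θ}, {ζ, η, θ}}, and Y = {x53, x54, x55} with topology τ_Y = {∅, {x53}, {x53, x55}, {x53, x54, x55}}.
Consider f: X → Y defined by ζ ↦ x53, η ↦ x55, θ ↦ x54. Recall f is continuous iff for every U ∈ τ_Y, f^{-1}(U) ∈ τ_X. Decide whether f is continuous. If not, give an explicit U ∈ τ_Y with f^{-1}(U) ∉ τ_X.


f IS continuous.

Compute f^{-1}(U) for each U ∈ τ_Y:
  U = ∅: f^{-1}(U) = ∅ ∈ τ_X ✓.
  U = {x53}: f^{-1}(U) = {ζ} ∈ τ_X ✓.
  U = {x53, x55}: f^{-1}(U) = {ζ, η} ∈ τ_X ✓.
  U = {x53, x54, x55}: f^{-1}(U) = {ζ, η, θ} ∈ τ_X ✓.
Every preimage lies in τ_X, so f IS continuous.


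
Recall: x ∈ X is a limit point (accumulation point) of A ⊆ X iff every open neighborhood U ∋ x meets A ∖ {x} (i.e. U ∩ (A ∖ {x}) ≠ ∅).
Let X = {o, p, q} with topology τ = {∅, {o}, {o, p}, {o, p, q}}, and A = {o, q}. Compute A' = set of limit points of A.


A' = {p, q}

For each x ∈ X, list the open sets U ∈ τ with x ∈ U, then check whether U ∩ (A ∖ {x}) ≠ ∅ for every such U.
  x = o: open {o} ∋ x has {o} ∩ (A ∖ {o}) = ∅, so x is NOT a limit point.
  x = p: opens ∋ x are {o, p}, {o, p, q}; each meets A ∖ {p}, so x IS a limit point.
  x = q: opens ∋ x are {o, p, q}; each meets A ∖ {q}, so x IS a limit point.
Collecting: A' = {p, q}.


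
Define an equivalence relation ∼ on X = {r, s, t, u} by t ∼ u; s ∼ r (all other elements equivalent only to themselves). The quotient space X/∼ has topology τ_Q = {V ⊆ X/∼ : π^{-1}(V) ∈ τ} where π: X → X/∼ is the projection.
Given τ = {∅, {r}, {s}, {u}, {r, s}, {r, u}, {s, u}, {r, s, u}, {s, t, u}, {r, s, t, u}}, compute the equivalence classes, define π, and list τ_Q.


X/∼ = {[r=s], [t=u]}; |τ_Q| = 3.

Equivalence classes: [r=s], [t=u].
Quotient map π: X → X/∼ sends r ↦ [r=s], s ↦ [r=s], t ↦ [t=u], u ↦ [t=u].
For each subset V ⊆ X/∼, compute π^{-1}(V) ⊆ X and check whether π^{-1}(V) ∈ τ. V is open in τ_Q iff π^{-1}(V) ∈ τ.
  V = {}: π^{-1}(V) = ∅ ∈ τ ✓.
  V = {[r=s]}: π^{-1}(V) = {r, s} ∈ τ ✓.
  V = {[t=u]}: π^{-1}(V) = {t, u} ∉ τ ✗.
  V = {[r=s], [t=u]}: π^{-1}(V) = {r, s, t, u} ∈ τ ✓.
Open sets in the quotient: τ_Q = {{}, {[r=s]}, {[r=s], [t=u]}} (3 elements).


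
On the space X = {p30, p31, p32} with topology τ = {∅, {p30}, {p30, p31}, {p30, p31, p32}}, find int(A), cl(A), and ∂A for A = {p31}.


int(A) = ∅, cl(A) = {p31, p32}, ∂A = {p31, p32}.

Closed sets in (X, τ) are complements of opens:
  closed(X, τ) = {∅, {p32}, {p31, p32}, {p30, p31, p32}}.
int(A) = ⋃ {U ∈ τ : U ⊆ A}. Opens contained in A: ∅.
Taking the union of these: int(A) = ∅.
cl(A) = ⋂ {C closed : A ⊆ C}. Closed sets containing A: {p31, p32}, {p30, p31, p32}.
Intersecting these: cl(A) = {p31, p32}.
∂A = cl(A) ∖ int(A) = {p31, p32} ∖ ∅ = {p31, p32}.


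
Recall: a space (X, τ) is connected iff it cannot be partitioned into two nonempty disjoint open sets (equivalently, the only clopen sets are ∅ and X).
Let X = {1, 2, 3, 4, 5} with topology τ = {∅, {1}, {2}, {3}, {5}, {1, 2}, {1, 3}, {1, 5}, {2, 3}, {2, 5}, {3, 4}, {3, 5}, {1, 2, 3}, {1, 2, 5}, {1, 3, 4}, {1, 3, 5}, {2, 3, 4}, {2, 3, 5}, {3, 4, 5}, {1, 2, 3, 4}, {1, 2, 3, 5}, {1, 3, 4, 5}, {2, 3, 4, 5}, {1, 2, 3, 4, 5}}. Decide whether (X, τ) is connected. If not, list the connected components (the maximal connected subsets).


(X, τ) is disconnected; components = [{1}, {2}, {5}, {3, 4}].

Find clopen sets (U ∈ τ with X ∖ U ∈ τ):
  U = ∅, X ∖ U = {1, 2, 3, 4, 5} — both open, so U is clopen.
  U = {1}, X ∖ U = {2, 3, 4, 5} — both open, so U is clopen.
  U = {2}, X ∖ U = {1, 3, 4, 5} — both open, so U is clopen.
  U = {5}, X ∖ U = {1, 2, 3, 4} — both open, so U is clopen.
  U = {1, 2}, X ∖ U = {3, 4, 5} — both open, so U is clopen.
  U = {1, 5}, X ∖ U = {2, 3, 4} — both open, so U is clopen.
  U = {2, 5}, X ∖ U = {1, 3, 4} — both open, so U is clopen.
  U = {3, 4}, X ∖ U = {1, 2, 5} — both open, so U is clopen.
  U = {1, 2, 5}, X ∖ U = {3, 4} — both open, so U is clopen.
  U = {1, 3, 4}, X ∖ U = {2, 5} — both open, so U is clopen.
  U = {2, 3, 4}, X ∖ U = {1, 5} — both open, so U is clopen.
  U = {3, 4, 5}, X ∖ U = {1, 2} — both open, so U is clopen.
  U = {1, 2, 3, 4}, X ∖ U = {5} — both open, so U is clopen.
  U = {1, 3, 4, 5}, X ∖ U = {2} — both open, so U is clopen.
  U = {2, 3, 4, 5}, X ∖ U = {1} — both open, so U is clopen.
  U = {1, 2, 3, 4, 5}, X ∖ U = ∅ — both open, so U is clopen.
Nontrivial clopen(s) exist: e.g. {2, 3, 4}. So (X, τ) is disconnected.
Compute connected components by grouping points that agree on all clopens:
  component: {1}
  component: {2}
  component: {5}
  component: {3, 4}


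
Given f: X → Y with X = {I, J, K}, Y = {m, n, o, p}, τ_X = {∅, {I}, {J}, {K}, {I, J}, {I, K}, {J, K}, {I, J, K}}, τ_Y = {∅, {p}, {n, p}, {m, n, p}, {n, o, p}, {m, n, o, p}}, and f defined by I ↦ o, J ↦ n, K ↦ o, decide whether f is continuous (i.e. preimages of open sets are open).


f IS continuous.

Compute f^{-1}(U) for each U ∈ τ_Y:
  U = ∅: f^{-1}(U) = ∅ ∈ τ_X ✓.
  U = {p}: f^{-1}(U) = ∅ ∈ τ_X ✓.
  U = {n, p}: f^{-1}(U) = {J} ∈ τ_X ✓.
  U = {m, n, p}: f^{-1}(U) = {J} ∈ τ_X ✓.
  U = {n, o, p}: f^{-1}(U) = {I, J, K} ∈ τ_X ✓.
  U = {m, n, o, p}: f^{-1}(U) = {I, J, K} ∈ τ_X ✓.
Every preimage lies in τ_X, so f IS continuous.


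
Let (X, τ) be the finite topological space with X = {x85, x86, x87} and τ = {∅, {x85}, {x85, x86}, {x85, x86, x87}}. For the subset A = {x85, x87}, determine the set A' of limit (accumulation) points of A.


A' = {x86, x87}

For each x ∈ X, list the open sets U ∈ τ with x ∈ U, then check whether U ∩ (A ∖ {x}) ≠ ∅ for every such U.
  x = x85: open {x85} ∋ x has {x85} ∩ (A ∖ {x85}) = ∅, so x is NOT a limit point.
  x = x86: opens ∋ x are {x85, x86}, {x85, x86, x87}; each meets A ∖ {x86}, so x IS a limit point.
  x = x87: opens ∋ x are {x85, x86, x87}; each meets A ∖ {x87}, so x IS a limit point.
Collecting: A' = {x86, x87}.


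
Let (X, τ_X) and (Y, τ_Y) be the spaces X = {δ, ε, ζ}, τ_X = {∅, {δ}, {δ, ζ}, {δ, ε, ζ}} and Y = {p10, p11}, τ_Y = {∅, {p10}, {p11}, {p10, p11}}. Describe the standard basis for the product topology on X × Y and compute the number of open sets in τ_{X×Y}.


Basis B = {∅ × ∅, {δ} × {p10}, {δ} × {p11}, {δ} × {p10, p11}, {δ, ζ} × {p10}, {δ, ζ} × {p11}, {δ, ε, ζ} × {p10}, {δ, ε, ζ} × {p11}, {δ, ζ} × {p10, p11}, {δ, ε, ζ} × {p10, p11}}; |τ_{X×Y}| = 16.

Enumerate products U × V with U ∈ τ_X, V ∈ τ_Y (deduplicated):
  ∅ × ∅ = {} (∅)
  {δ} × {p10} = {(δ,p10)}
  {δ} × {p11} = {(δ,p11)}
  {δ} × {p10, p11} = {(δ,p10), (δ,p11)}
  {δ, ζ} × {p10} = {(δ,p10), (ζ,p10)}
  {δ, ζ} × {p11} = {(δ,p11), (ζ,p11)}
  {δ, ε, ζ} × {p10} = {(δ,p10), (ε,p10), (ζ,p10)}
  {δ, ε, ζ} × {p11} = {(δ,p11), (ε,p11), (ζ,p11)}
  {δ, ζ} × {p10, p11} = {(δ,p10), (δ,p11), (ζ,p10), (ζ,p11)}
  {δ, ε, ζ} × {p10, p11} = {(δ,p10), (δ,p11), (ε,p10), (ε,p11), (ζ,p10), (ζ,p11)}
These 10 distinct sets form the basis B.
Close under arbitrary unions to get τ_{X×Y}; counting gives |τ_{X×Y}| = 16.


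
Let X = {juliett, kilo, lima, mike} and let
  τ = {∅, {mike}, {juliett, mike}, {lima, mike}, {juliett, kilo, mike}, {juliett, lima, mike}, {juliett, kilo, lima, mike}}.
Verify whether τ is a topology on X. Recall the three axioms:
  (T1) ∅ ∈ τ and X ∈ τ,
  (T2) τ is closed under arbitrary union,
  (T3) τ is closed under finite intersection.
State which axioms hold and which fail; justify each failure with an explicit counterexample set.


τ IS a topology on X.

Axiom (T1): ∅ ∈ τ? Yes; X ∈ τ? Yes.
Axiom (T2/T3): check pairwise unions and intersections of members of τ.
All pairwise intersections and unions checked — each lies in τ. Therefore τ satisfies (T1), (T2), (T3): it IS a topology on X.


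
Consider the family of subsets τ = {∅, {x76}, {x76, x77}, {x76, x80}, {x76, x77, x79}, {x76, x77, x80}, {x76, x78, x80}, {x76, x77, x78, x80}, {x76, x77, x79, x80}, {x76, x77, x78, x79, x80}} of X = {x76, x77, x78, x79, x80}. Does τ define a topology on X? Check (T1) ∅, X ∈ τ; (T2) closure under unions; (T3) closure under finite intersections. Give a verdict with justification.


τ IS a topology on X.

Axiom (T1): ∅ ∈ τ? Yes; X ∈ τ? Yes.
Axiom (T2/T3): check pairwise unions and intersections of members of τ.
All pairwise intersections and unions checked — each lies in τ. Therefore τ satisfies (T1), (T2), (T3): it IS a topology on X.


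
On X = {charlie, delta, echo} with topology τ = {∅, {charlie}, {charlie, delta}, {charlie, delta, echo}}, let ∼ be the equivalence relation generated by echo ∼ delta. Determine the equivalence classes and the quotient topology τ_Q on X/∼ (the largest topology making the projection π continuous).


X/∼ = {[charlie], [delta=echo]}; |τ_Q| = 3.

Equivalence classes: [charlie], [delta=echo].
Quotient map π: X → X/∼ sends charlie ↦ [charlie], delta ↦ [delta=echo], echo ↦ [delta=echo].
For each subset V ⊆ X/∼, compute π^{-1}(V) ⊆ X and check whether π^{-1}(V) ∈ τ. V is open in τ_Q iff π^{-1}(V) ∈ τ.
  V = {}: π^{-1}(V) = ∅ ∈ τ ✓.
  V = {[charlie]}: π^{-1}(V) = {charlie} ∈ τ ✓.
  V = {[delta=echo]}: π^{-1}(V) = {delta, echo} ∉ τ ✗.
  V = {[charlie], [delta=echo]}: π^{-1}(V) = {charlie, delta, echo} ∈ τ ✓.
Open sets in the quotient: τ_Q = {{}, {[charlie]}, {[charlie], [delta=echo]}} (3 elements).


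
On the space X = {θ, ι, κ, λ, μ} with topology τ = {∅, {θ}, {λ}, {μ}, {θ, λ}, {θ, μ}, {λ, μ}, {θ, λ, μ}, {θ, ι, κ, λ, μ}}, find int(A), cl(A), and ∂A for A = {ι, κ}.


int(A) = ∅, cl(A) = {ι, κ}, ∂A = {ι, κ}.

Closed sets in (X, τ) are complements of opens:
  closed(X, τ) = {∅, {ι, κ}, {θ, ι, κ}, {ι, κ, λ}, {ι, κ, μ}, {θ, ι, κ, λ}, {θ, ι, κ, μ}, {ι, κ, λ, μ}, {θ, ι, κ, λ, μ}}.
int(A) = ⋃ {U ∈ τ : U ⊆ A}. Opens contained in A: ∅.
Taking the union of these: int(A) = ∅.
cl(A) = ⋂ {C closed : A ⊆ C}. Closed sets containing A: {ι, κ}, {θ, ι, κ}, {ι, κ, λ}, {ι, κ, μ}, {θ, ι, κ, λ}, {θ, ι, κ, μ}, {ι, κ, λ, μ}, {θ, ι, κ, λ, μ}.
Intersecting these: cl(A) = {ι, κ}.
∂A = cl(A) ∖ int(A) = {ι, κ} ∖ ∅ = {ι, κ}.


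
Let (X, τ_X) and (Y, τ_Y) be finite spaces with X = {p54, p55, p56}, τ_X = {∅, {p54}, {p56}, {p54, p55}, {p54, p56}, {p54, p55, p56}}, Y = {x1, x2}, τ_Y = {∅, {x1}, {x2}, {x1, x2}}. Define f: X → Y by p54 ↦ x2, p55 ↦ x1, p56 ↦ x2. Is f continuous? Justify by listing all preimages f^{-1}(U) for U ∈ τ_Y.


f is NOT continuous.

Compute f^{-1}(U) for each U ∈ τ_Y:
  U = ∅: f^{-1}(U) = ∅ ∈ τ_X ✓.
  U = {x1}: f^{-1}(U) = {p55} ∉ τ_X ✗.
  U = {x2}: f^{-1}(U) = {p54, p56} ∈ τ_X ✓.
  U = {x1, x2}: f^{-1}(U) = {p54, p55, p56} ∈ τ_X ✓.
Found U = {x1} with f^{-1}(U) = {p55} not in τ_X. Therefore f is NOT continuous.


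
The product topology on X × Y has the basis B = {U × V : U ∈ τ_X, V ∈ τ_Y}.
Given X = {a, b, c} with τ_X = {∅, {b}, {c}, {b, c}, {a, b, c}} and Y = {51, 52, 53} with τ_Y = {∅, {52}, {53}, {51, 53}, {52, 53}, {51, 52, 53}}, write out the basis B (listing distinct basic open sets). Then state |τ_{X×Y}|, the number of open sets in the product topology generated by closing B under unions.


Basis B = {∅ × ∅, {b} × {52}, {b} × {53}, {c} × {52}, {c} × {53}, {b} × {51, 53}, {b} × {52, 53}, {b, c} × {52}, {b, c} × {53}, {c} × {51, 53}, {c} × {52, 53}, {a, b, c} × {52}, {a, b, c} × {53}, {b} × {51, 52, 53}, {c} × {51, 52, 53}, {b, c} × {51, 53}, {b, c} × {52, 53}, {a, b, c} × {51, 53}, {a, b, c} × {52, 53}, {b, c} × {51, 52, 53}, {a, b, c} × {51, 52, 53}}; |τ_{X×Y}| = 70.

Enumerate products U × V with U ∈ τ_X, V ∈ τ_Y (deduplicated):
  ∅ × ∅ = {} (∅)
  {b} × {52} = {(b,52)}
  {b} × {53} = {(b,53)}
  {c} × {52} = {(c,52)}
  {c} × {53} = {(c,53)}
  {b} × {51, 53} = {(b,51), (b,53)}
  {b} × {52, 53} = {(b,52), (b,53)}
  {b, c} × {52} = {(b,52), (c,52)}
  {b, c} × {53} = {(b,53), (c,53)}
  {c} × {51, 53} = {(c,51), (c,53)}
  {c} × {52, 53} = {(c,52), (c,53)}
  {a, b, c} × {52} = {(a,52), (b,52), (c,52)}
  {a, b, c} × {53} = {(a,53), (b,53), (c,53)}
  {b} × {51, 52, 53} = {(b,51), (b,52), (b,53)}
  {c} × {51, 52, 53} = {(c,51), (c,52), (c,53)}
  {b, c} × {51, 53} = {(b,51), (b,53), (c,51), (c,53)}
  {b, c} × {52, 53} = {(b,52), (b,53), (c,52), (c,53)}
  {a, b, c} × {51, 53} = {(a,51), (a,53), (b,51), (b,53), (c,51), (c,53)}
  {a, b, c} × {52, 53} = {(a,52), (a,53), (b,52), (b,53), (c,52), (c,53)}
  {b, c} × {51, 52, 53} = {(b,51), (b,52), (b,53), (c,51), (c,52), (c,53)}
  {a, b, c} × {51, 52, 53} = {(a,51), (a,52), (a,53), (b,51), (b,52), (b,53), (c,51), (c,52), (c,53)}
These 21 distinct sets form the basis B.
Close under arbitrary unions to get τ_{X×Y}; counting gives |τ_{X×Y}| = 70.


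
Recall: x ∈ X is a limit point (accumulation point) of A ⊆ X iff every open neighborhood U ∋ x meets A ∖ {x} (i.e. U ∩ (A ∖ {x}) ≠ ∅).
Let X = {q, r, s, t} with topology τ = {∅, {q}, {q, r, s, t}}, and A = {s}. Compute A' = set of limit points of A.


A' = {r, t}

For each x ∈ X, list the open sets U ∈ τ with x ∈ U, then check whether U ∩ (A ∖ {x}) ≠ ∅ for every such U.
  x = q: open {q} ∋ x has {q} ∩ (A ∖ {q}) = ∅, so x is NOT a limit point.
  x = r: opens ∋ x are {q, r, s, t}; each meets A ∖ {r}, so x IS a limit point.
  x = s: open {q, r, s, t} ∋ x has {q, r, s, t} ∩ (A ∖ {s}) = ∅, so x is NOT a limit point.
  x = t: opens ∋ x are {q, r, s, t}; each meets A ∖ {t}, so x IS a limit point.
Collecting: A' = {r, t}.


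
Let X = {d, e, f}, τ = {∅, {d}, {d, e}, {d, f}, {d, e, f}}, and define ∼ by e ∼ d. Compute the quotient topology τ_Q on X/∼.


X/∼ = {[d=e], [f]}; |τ_Q| = 3.

Equivalence classes: [d=e], [f].
Quotient map π: X → X/∼ sends d ↦ [d=e], e ↦ [d=e], f ↦ [f].
For each subset V ⊆ X/∼, compute π^{-1}(V) ⊆ X and check whether π^{-1}(V) ∈ τ. V is open in τ_Q iff π^{-1}(V) ∈ τ.
  V = {}: π^{-1}(V) = ∅ ∈ τ ✓.
  V = {[d=e]}: π^{-1}(V) = {d, e} ∈ τ ✓.
  V = {[f]}: π^{-1}(V) = {f} ∉ τ ✗.
  V = {[d=e], [f]}: π^{-1}(V) = {d, e, f} ∈ τ ✓.
Open sets in the quotient: τ_Q = {{}, {[d=e]}, {[d=e], [f]}} (3 elements).


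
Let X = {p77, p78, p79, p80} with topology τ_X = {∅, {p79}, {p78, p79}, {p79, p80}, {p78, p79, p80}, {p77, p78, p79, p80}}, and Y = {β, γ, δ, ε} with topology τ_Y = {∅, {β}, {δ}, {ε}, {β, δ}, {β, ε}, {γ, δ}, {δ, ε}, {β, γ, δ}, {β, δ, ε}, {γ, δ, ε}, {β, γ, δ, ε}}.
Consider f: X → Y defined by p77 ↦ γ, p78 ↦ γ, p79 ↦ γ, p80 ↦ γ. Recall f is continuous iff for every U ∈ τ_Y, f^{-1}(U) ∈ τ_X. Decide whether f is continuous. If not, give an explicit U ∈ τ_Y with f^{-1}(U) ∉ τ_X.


f IS continuous.

Compute f^{-1}(U) for each U ∈ τ_Y:
  U = ∅: f^{-1}(U) = ∅ ∈ τ_X ✓.
  U = {β}: f^{-1}(U) = ∅ ∈ τ_X ✓.
  U = {δ}: f^{-1}(U) = ∅ ∈ τ_X ✓.
  U = {ε}: f^{-1}(U) = ∅ ∈ τ_X ✓.
  U = {β, δ}: f^{-1}(U) = ∅ ∈ τ_X ✓.
  U = {β, ε}: f^{-1}(U) = ∅ ∈ τ_X ✓.
  U = {γ, δ}: f^{-1}(U) = {p77, p78, p79, p80} ∈ τ_X ✓.
  U = {δ, ε}: f^{-1}(U) = ∅ ∈ τ_X ✓.
  U = {β, γ, δ}: f^{-1}(U) = {p77, p78, p79, p80} ∈ τ_X ✓.
  U = {β, δ, ε}: f^{-1}(U) = ∅ ∈ τ_X ✓.
  U = {γ, δ, ε}: f^{-1}(U) = {p77, p78, p79, p80} ∈ τ_X ✓.
  U = {β, γ, δ, ε}: f^{-1}(U) = {p77, p78, p79, p80} ∈ τ_X ✓.
Every preimage lies in τ_X, so f IS continuous.


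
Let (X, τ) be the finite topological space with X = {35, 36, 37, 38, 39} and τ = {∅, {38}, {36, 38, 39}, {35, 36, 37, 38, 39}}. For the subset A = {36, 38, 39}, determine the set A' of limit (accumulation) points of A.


A' = {35, 36, 37, 39}

For each x ∈ X, list the open sets U ∈ τ with x ∈ U, then check whether U ∩ (A ∖ {x}) ≠ ∅ for every such U.
  x = 35: opens ∋ x are {35, 36, 37, 38, 39}; each meets A ∖ {35}, so x IS a limit point.
  x = 36: opens ∋ x are {36, 38, 39}, {35, 36, 37, 38, 39}; each meets A ∖ {36}, so x IS a limit point.
  x = 37: opens ∋ x are {35, 36, 37, 38, 39}; each meets A ∖ {37}, so x IS a limit point.
  x = 38: open {38} ∋ x has {38} ∩ (A ∖ {38}) = ∅, so x is NOT a limit point.
  x = 39: opens ∋ x are {36, 38, 39}, {35, 36, 37, 38, 39}; each meets A ∖ {39}, so x IS a limit point.
Collecting: A' = {35, 36, 37, 39}.


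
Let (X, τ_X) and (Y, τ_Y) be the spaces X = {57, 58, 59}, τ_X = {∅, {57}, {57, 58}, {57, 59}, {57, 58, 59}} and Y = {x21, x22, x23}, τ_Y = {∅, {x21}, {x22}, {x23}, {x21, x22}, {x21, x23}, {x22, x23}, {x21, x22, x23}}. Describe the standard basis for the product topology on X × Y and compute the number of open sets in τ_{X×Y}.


Basis B = {∅ × ∅, {57} × {x21}, {57} × {x22}, {57} × {x23}, {57} × {x21, x22}, {57} × {x21, x23}, {57, 58} × {x21}, {57, 59} × {x21}, {57} × {x22, x23}, {57, 58} × {x22}, {57, 59} × {x22}, {57, 58} × {x23}, {57, 59} × {x23}, {57} × {x21, x22, x23}, {57, 58, 59} × {x21}, {57, 58, 59} × {x22}, {57, 58, 59} × {x23}, {57, 58} × {x21, x22}, {57, 59} × {x21, x22}, {57, 58} × {x21, x23}, {57, 59} × {x21, x23}, {57, 58} × {x22, x23}, {57, 59} × {x22, x23}, {57, 58} × {x21, x22, x23}, {57, 59} × {x21, x22, x23}, {57, 58, 59} × {x21, x22}, {57, 58, 59} × {x21, x23}, {57, 58, 59} × {x22, x23}, {57, 58, 59} × {x21, x22, x23}}; |τ_{X×Y}| = 125.

Enumerate products U × V with U ∈ τ_X, V ∈ τ_Y (deduplicated):
  ∅ × ∅ = {} (∅)
  {57} × {x21} = {(57,x21)}
  {57} × {x22} = {(57,x22)}
  {57} × {x23} = {(57,x23)}
  {57} × {x21, x22} = {(57,x21), (57,x22)}
  {57} × {x21, x23} = {(57,x21), (57,x23)}
  {57, 58} × {x21} = {(57,x21), (58,x21)}
  {57, 59} × {x21} = {(57,x21), (59,x21)}
  {57} × {x22, x23} = {(57,x22), (57,x23)}
  {57, 58} × {x22} = {(57,x22), (58,x22)}
  {57, 59} × {x22} = {(57,x22), (59,x22)}
  {57, 58} × {x23} = {(57,x23), (58,x23)}
  {57, 59} × {x23} = {(57,x23), (59,x23)}
  {57} × {x21, x22, x23} = {(57,x21), (57,x22), (57,x23)}
  {57, 58, 59} × {x21} = {(57,x21), (58,x21), (59,x21)}
  {57, 58, 59} × {x22} = {(57,x22), (58,x22), (59,x22)}
  {57, 58, 59} × {x23} = {(57,x23), (58,x23), (59,x23)}
  {57, 58} × {x21, x22} = {(57,x21), (57,x22), (58,x21), (58,x22)}
  {57, 59} × {x21, x22} = {(57,x21), (57,x22), (59,x21), (59,x22)}
  {57, 58} × {x21, x23} = {(57,x21), (57,x23), (58,x21), (58,x23)}
  {57, 59} × {x21, x23} = {(57,x21), (57,x23), (59,x21), (59,x23)}
  {57, 58} × {x22, x23} = {(57,x22), (57,x23), (58,x22), (58,x23)}
  {57, 59} × {x22, x23} = {(57,x22), (57,x23), (59,x22), (59,x23)}
  {57, 58} × {x21, x22, x23} = {(57,x21), (57,x22), (57,x23), (58,x21), (58,x22), (58,x23)}
  {57, 59} × {x21, x22, x23} = {(57,x21), (57,x22), (57,x23), (59,x21), (59,x22), (59,x23)}
  {57, 58, 59} × {x21, x22} = {(57,x21), (57,x22), (58,x21), (58,x22), (59,x21), (59,x22)}
  {57, 58, 59} × {x21, x23} = {(57,x21), (57,x23), (58,x21), (58,x23), (59,x21), (59,x23)}
  {57, 58, 59} × {x22, x23} = {(57,x22), (57,x23), (58,x22), (58,x23), (59,x22), (59,x23)}
  {57, 58, 59} × {x21, x22, x23} = {(57,x21), (57,x22), (57,x23), (58,x21), (58,x22), (58,x23), (59,x21), (59,x22), (59,x23)}
These 29 distinct sets form the basis B.
Close under arbitrary unions to get τ_{X×Y}; counting gives |τ_{X×Y}| = 125.


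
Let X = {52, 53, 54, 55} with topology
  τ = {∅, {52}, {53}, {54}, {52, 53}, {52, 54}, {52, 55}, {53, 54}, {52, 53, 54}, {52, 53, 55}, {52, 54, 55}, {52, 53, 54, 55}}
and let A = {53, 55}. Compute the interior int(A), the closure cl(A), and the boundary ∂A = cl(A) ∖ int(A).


int(A) = {53}, cl(A) = {53, 55}, ∂A = {55}.

Closed sets in (X, τ) are complements of opens:
  closed(X, τ) = {∅, {53}, {54}, {55}, {52, 55}, {53, 54}, {53, 55}, {54, 55}, {52, 53, 55}, {52, 54, 55}, {53, 54, 55}, {52, 53, 54, 55}}.
int(A) = ⋃ {U ∈ τ : U ⊆ A}. Opens contained in A: ∅, {53}.
Taking the union of these: int(A) = {53}.
cl(A) = ⋂ {C closed : A ⊆ C}. Closed sets containing A: {53, 55}, {52, 53, 55}, {53, 54, 55}, {52, 53, 54, 55}.
Intersecting these: cl(A) = {53, 55}.
∂A = cl(A) ∖ int(A) = {53, 55} ∖ {53} = {55}.


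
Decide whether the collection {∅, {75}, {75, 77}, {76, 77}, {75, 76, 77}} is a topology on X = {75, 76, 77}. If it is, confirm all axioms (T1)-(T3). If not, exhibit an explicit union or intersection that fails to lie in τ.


τ is NOT a topology on X.

Axiom (T1): ∅ ∈ τ? Yes; X ∈ τ? Yes.
Axiom (T2/T3): check pairwise unions and intersections of members of τ.
Counterexample for (T3): {75, 77} ∩ {76, 77} = {77} ∉ τ. Therefore τ is NOT a topology.


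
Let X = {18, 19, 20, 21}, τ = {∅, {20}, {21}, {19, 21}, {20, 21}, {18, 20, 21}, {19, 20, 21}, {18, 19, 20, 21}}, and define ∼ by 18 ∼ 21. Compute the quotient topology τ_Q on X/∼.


X/∼ = {[18=21], [19], [20]}; |τ_Q| = 4.

Equivalence classes: [18=21], [19], [20].
Quotient map π: X → X/∼ sends 18 ↦ [18=21], 19 ↦ [19], 20 ↦ [20], 21 ↦ [18=21].
For each subset V ⊆ X/∼, compute π^{-1}(V) ⊆ X and check whether π^{-1}(V) ∈ τ. V is open in τ_Q iff π^{-1}(V) ∈ τ.
  V = {}: π^{-1}(V) = ∅ ∈ τ ✓.
  V = {[18=21]}: π^{-1}(V) = {18, 21} ∉ τ ✗.
  V = {[19]}: π^{-1}(V) = {19} ∉ τ ✗.
  V = {[18=21], [19]}: π^{-1}(V) = {18, 19, 21} ∉ τ ✗.
  V = {[20]}: π^{-1}(V) = {20} ∈ τ ✓.
  V = {[18=21], [20]}: π^{-1}(V) = {18, 20, 21} ∈ τ ✓.
  V = {[19], [20]}: π^{-1}(V) = {19, 20} ∉ τ ✗.
  V = {[18=21], [19], [20]}: π^{-1}(V) = {18, 19, 20, 21} ∈ τ ✓.
Open sets in the quotient: τ_Q = {{}, {[20]}, {[18=21], [20]}, {[18=21], [19], [20]}} (4 elements).


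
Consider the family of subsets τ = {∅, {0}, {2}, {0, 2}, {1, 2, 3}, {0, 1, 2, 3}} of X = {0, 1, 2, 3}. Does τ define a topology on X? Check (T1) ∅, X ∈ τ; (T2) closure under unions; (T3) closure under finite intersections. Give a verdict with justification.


τ IS a topology on X.

Axiom (T1): ∅ ∈ τ? Yes; X ∈ τ? Yes.
Axiom (T2/T3): check pairwise unions and intersections of members of τ.
All pairwise intersections and unions checked — each lies in τ. Therefore τ satisfies (T1), (T2), (T3): it IS a topology on X.


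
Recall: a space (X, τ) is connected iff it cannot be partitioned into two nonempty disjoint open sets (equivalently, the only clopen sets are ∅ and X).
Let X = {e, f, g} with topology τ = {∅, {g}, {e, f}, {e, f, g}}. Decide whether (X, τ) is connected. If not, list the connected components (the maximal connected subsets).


(X, τ) is disconnected; components = [{g}, {e, f}].

Find clopen sets (U ∈ τ with X ∖ U ∈ τ):
  U = ∅, X ∖ U = {e, f, g} — both open, so U is clopen.
  U = {g}, X ∖ U = {e, f} — both open, so U is clopen.
  U = {e, f}, X ∖ U = {g} — both open, so U is clopen.
  U = {e, f, g}, X ∖ U = ∅ — both open, so U is clopen.
Nontrivial clopen(s) exist: e.g. {e, f}. So (X, τ) is disconnected.
Compute connected components by grouping points that agree on all clopens:
  component: {g}
  component: {e, f}


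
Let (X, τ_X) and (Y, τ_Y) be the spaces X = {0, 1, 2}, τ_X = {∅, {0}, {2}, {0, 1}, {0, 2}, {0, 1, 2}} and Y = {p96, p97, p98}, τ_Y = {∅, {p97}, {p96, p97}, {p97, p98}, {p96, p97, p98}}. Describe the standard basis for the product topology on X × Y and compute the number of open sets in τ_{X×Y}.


Basis B = {∅ × ∅, {0} × {p97}, {2} × {p97}, {0} × {p96, p97}, {0} × {p97, p98}, {0, 1} × {p97}, {0, 2} × {p97}, {2} × {p96, p97}, {2} × {p97, p98}, {0} × {p96, p97, p98}, {0, 1, 2} × {p97}, {2} × {p96, p97, p98}, {0, 1} × {p96, p97}, {0, 2} × {p96, p97}, {0, 1} × {p97, p98}, {0, 2} × {p97, p98}, {0, 1} × {p96, p97, p98}, {0, 2} × {p96, p97, p98}, {0, 1, 2} × {p96, p97}, {0, 1, 2} × {p97, p98}, {0, 1, 2} × {p96, p97, p98}}; |τ_{X×Y}| = 70.

Enumerate products U × V with U ∈ τ_X, V ∈ τ_Y (deduplicated):
  ∅ × ∅ = {} (∅)
  {0} × {p97} = {(0,p97)}
  {2} × {p97} = {(2,p97)}
  {0} × {p96, p97} = {(0,p96), (0,p97)}
  {0} × {p97, p98} = {(0,p97), (0,p98)}
  {0, 1} × {p97} = {(0,p97), (1,p97)}
  {0, 2} × {p97} = {(0,p97), (2,p97)}
  {2} × {p96, p97} = {(2,p96), (2,p97)}
  {2} × {p97, p98} = {(2,p97), (2,p98)}
  {0} × {p96, p97, p98} = {(0,p96), (0,p97), (0,p98)}
  {0, 1, 2} × {p97} = {(0,p97), (1,p97), (2,p97)}
  {2} × {p96, p97, p98} = {(2,p96), (2,p97), (2,p98)}
  {0, 1} × {p96, p97} = {(0,p96), (0,p97), (1,p96), (1,p97)}
  {0, 2} × {p96, p97} = {(0,p96), (0,p97), (2,p96), (2,p97)}
  {0, 1} × {p97, p98} = {(0,p97), (0,p98), (1,p97), (1,p98)}
  {0, 2} × {p97, p98} = {(0,p97), (0,p98), (2,p97), (2,p98)}
  {0, 1} × {p96, p97, p98} = {(0,p96), (0,p97), (0,p98), (1,p96), (1,p97), (1,p98)}
  {0, 2} × {p96, p97, p98} = {(0,p96), (0,p97), (0,p98), (2,p96), (2,p97), (2,p98)}
  {0, 1, 2} × {p96, p97} = {(0,p96), (0,p97), (1,p96), (1,p97), (2,p96), (2,p97)}
  {0, 1, 2} × {p97, p98} = {(0,p97), (0,p98), (1,p97), (1,p98), (2,p97), (2,p98)}
  {0, 1, 2} × {p96, p97, p98} = {(0,p96), (0,p97), (0,p98), (1,p96), (1,p97), (1,p98), (2,p96), (2,p97), (2,p98)}
These 21 distinct sets form the basis B.
Close under arbitrary unions to get τ_{X×Y}; counting gives |τ_{X×Y}| = 70.


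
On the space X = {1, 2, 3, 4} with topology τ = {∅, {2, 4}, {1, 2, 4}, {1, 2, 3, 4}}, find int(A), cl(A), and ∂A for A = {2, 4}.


int(A) = {2, 4}, cl(A) = {1, 2, 3, 4}, ∂A = {1, 3}.

Closed sets in (X, τ) are complements of opens:
  closed(X, τ) = {∅, {3}, {1, 3}, {1, 2, 3, 4}}.
int(A) = ⋃ {U ∈ τ : U ⊆ A}. Opens contained in A: ∅, {2, 4}.
Taking the union of these: int(A) = {2, 4}.
cl(A) = ⋂ {C closed : A ⊆ C}. Closed sets containing A: {1, 2, 3, 4}.
Intersecting these: cl(A) = {1, 2, 3, 4}.
∂A = cl(A) ∖ int(A) = {1, 2, 3, 4} ∖ {2, 4} = {1, 3}.


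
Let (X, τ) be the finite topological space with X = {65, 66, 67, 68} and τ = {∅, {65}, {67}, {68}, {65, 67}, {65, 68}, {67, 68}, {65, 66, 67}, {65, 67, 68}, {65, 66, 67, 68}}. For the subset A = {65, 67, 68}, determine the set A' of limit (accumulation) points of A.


A' = {66}

For each x ∈ X, list the open sets U ∈ τ with x ∈ U, then check whether U ∩ (A ∖ {x}) ≠ ∅ for every such U.
  x = 65: open {65} ∋ x has {65} ∩ (A ∖ {65}) = ∅, so x is NOT a limit point.
  x = 66: opens ∋ x are {65, 66, 67}, {65, 66, 67, 68}; each meets A ∖ {66}, so x IS a limit point.
  x = 67: open {67} ∋ x has {67} ∩ (A ∖ {67}) = ∅, so x is NOT a limit point.
  x = 68: open {68} ∋ x has {68} ∩ (A ∖ {68}) = ∅, so x is NOT a limit point.
Collecting: A' = {66}.
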